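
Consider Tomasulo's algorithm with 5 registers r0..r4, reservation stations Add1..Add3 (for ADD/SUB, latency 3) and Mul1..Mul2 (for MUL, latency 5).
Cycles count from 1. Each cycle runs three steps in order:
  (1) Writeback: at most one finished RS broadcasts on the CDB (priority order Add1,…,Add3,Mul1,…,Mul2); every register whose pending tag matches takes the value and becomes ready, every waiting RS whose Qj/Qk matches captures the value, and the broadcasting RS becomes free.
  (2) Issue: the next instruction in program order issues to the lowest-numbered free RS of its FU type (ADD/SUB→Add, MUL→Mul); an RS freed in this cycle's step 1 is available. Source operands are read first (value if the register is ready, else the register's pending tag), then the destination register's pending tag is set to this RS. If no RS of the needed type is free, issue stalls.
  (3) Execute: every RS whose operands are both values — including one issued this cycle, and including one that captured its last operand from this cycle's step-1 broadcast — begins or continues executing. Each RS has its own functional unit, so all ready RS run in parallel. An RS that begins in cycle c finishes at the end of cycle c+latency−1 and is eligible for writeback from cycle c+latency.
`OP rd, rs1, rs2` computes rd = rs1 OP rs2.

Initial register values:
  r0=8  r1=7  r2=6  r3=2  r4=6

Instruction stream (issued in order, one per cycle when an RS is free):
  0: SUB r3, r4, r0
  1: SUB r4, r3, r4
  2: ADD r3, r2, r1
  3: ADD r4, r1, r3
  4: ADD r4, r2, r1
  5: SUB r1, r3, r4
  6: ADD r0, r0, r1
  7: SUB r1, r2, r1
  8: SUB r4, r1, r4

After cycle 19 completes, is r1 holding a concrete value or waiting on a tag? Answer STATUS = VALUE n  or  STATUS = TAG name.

STATUS = VALUE 6

  c1: issue SUB r3<-Add1  regs: r0:8,r1:7,r2:6,r3:Add1,r4:6
  c2: issue SUB r4<-Add2  regs: r0:8,r1:7,r2:6,r3:Add1,r4:Add2
  c3: issue ADD r3<-Add3  regs: r0:8,r1:7,r2:6,r3:Add3,r4:Add2
  c4: CDB Add1=-2; issue ADD r4<-Add1  regs: r0:8,r1:7,r2:6,r3:Add3,r4:Add1
  c5: stall  regs: r0:8,r1:7,r2:6,r3:Add3,r4:Add1
  c6: CDB Add3=13; issue ADD r4<-Add3  regs: r0:8,r1:7,r2:6,r3:13,r4:Add3
  c7: CDB Add2=-8; issue SUB r1<-Add2  regs: r0:8,r1:Add2,r2:6,r3:13,r4:Add3
  c8: stall  regs: r0:8,r1:Add2,r2:6,r3:13,r4:Add3
  c9: CDB Add1=20; issue ADD r0<-Add1  regs: r0:Add1,r1:Add2,r2:6,r3:13,r4:Add3
  c10: CDB Add3=13; issue SUB r1<-Add3  regs: r0:Add1,r1:Add3,r2:6,r3:13,r4:13
  c11: stall  regs: r0:Add1,r1:Add3,r2:6,r3:13,r4:13
  c12: stall  regs: r0:Add1,r1:Add3,r2:6,r3:13,r4:13
  c13: CDB Add2=0; issue SUB r4<-Add2  regs: r0:Add1,r1:Add3,r2:6,r3:13,r4:Add2
  c14: -  regs: r0:Add1,r1:Add3,r2:6,r3:13,r4:Add2
  c15: -  regs: r0:Add1,r1:Add3,r2:6,r3:13,r4:Add2
  c16: CDB Add1=8  regs: r0:8,r1:Add3,r2:6,r3:13,r4:Add2
  c17: CDB Add3=6  regs: r0:8,r1:6,r2:6,r3:13,r4:Add2
  c18: -  regs: r0:8,r1:6,r2:6,r3:13,r4:Add2
  c19: -  regs: r0:8,r1:6,r2:6,r3:13,r4:Add2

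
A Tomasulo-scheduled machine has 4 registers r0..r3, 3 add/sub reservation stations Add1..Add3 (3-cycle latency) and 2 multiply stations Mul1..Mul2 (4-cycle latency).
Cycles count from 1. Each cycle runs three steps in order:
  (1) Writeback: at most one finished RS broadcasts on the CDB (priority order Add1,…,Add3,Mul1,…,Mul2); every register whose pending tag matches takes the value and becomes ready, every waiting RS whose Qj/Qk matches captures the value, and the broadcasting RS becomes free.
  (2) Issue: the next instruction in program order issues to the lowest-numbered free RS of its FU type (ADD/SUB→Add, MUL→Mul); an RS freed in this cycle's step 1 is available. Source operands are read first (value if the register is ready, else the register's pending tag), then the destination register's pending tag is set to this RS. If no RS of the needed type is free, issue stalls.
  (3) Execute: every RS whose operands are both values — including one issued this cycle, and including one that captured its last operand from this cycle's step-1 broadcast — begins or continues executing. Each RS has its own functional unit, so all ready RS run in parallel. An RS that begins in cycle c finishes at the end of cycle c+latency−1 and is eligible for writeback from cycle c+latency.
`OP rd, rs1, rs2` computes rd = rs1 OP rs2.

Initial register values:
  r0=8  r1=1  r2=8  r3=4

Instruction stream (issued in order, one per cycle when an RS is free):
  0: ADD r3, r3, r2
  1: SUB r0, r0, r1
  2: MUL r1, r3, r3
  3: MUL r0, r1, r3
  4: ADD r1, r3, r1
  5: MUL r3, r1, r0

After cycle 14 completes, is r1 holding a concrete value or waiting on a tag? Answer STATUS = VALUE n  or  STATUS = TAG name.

STATUS = VALUE 156

c1: issue ADD r3<-Add1 | r0:8,r1:1,r2:8,r3:Add1
c2: issue SUB r0<-Add2 | r0:Add2,r1:1,r2:8,r3:Add1
c3: issue MUL r1<-Mul1 | r0:Add2,r1:Mul1,r2:8,r3:Add1
c4: CDB Add1=12; issue MUL r0<-Mul2 | r0:Mul2,r1:Mul1,r2:8,r3:12
c5: CDB Add2=7; issue ADD r1<-Add1 | r0:Mul2,r1:Add1,r2:8,r3:12
c6: stall | r0:Mul2,r1:Add1,r2:8,r3:12
c7: stall | r0:Mul2,r1:Add1,r2:8,r3:12
c8: CDB Mul1=144; issue MUL r3<-Mul1 | r0:Mul2,r1:Add1,r2:8,r3:Mul1
c9: - | r0:Mul2,r1:Add1,r2:8,r3:Mul1
c10: - | r0:Mul2,r1:Add1,r2:8,r3:Mul1
c11: CDB Add1=156 | r0:Mul2,r1:156,r2:8,r3:Mul1
c12: CDB Mul2=1728 | r0:1728,r1:156,r2:8,r3:Mul1
c13: - | r0:1728,r1:156,r2:8,r3:Mul1
c14: - | r0:1728,r1:156,r2:8,r3:Mul1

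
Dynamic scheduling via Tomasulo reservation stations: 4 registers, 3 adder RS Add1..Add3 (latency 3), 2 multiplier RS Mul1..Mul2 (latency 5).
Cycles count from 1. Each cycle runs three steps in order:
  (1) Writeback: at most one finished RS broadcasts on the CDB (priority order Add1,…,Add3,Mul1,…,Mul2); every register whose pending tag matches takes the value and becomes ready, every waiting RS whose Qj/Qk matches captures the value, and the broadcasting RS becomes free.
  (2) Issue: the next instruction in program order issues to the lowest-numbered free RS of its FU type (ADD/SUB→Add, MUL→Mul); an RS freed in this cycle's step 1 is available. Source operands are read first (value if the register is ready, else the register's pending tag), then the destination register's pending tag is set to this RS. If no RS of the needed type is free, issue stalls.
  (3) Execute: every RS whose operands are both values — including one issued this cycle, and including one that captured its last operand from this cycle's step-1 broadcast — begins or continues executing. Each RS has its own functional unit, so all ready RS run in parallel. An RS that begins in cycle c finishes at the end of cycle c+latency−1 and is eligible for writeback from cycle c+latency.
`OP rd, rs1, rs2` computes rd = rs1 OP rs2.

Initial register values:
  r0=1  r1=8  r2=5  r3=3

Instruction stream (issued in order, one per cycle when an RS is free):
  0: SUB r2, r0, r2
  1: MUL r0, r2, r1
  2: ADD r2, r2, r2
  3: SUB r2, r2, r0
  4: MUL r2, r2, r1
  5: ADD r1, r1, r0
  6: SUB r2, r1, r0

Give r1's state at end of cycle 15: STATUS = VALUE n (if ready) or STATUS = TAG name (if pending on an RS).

c1: issue SUB r2<-Add1 | r0:1,r1:8,r2:Add1,r3:3
c2: issue MUL r0<-Mul1 | r0:Mul1,r1:8,r2:Add1,r3:3
c3: issue ADD r2<-Add2 | r0:Mul1,r1:8,r2:Add2,r3:3
c4: CDB Add1=-4; issue SUB r2<-Add1 | r0:Mul1,r1:8,r2:Add1,r3:3
c5: issue MUL r2<-Mul2 | r0:Mul1,r1:8,r2:Mul2,r3:3
c6: issue ADD r1<-Add3 | r0:Mul1,r1:Add3,r2:Mul2,r3:3
c7: CDB Add2=-8; issue SUB r2<-Add2 | r0:Mul1,r1:Add3,r2:Add2,r3:3
c8: - | r0:Mul1,r1:Add3,r2:Add2,r3:3
c9: CDB Mul1=-32 | r0:-32,r1:Add3,r2:Add2,r3:3
c10: - | r0:-32,r1:Add3,r2:Add2,r3:3
c11: - | r0:-32,r1:Add3,r2:Add2,r3:3
c12: CDB Add1=24 | r0:-32,r1:Add3,r2:Add2,r3:3
c13: CDB Add3=-24 | r0:-32,r1:-24,r2:Add2,r3:3
c14: - | r0:-32,r1:-24,r2:Add2,r3:3
c15: - | r0:-32,r1:-24,r2:Add2,r3:3

STATUS = VALUE -24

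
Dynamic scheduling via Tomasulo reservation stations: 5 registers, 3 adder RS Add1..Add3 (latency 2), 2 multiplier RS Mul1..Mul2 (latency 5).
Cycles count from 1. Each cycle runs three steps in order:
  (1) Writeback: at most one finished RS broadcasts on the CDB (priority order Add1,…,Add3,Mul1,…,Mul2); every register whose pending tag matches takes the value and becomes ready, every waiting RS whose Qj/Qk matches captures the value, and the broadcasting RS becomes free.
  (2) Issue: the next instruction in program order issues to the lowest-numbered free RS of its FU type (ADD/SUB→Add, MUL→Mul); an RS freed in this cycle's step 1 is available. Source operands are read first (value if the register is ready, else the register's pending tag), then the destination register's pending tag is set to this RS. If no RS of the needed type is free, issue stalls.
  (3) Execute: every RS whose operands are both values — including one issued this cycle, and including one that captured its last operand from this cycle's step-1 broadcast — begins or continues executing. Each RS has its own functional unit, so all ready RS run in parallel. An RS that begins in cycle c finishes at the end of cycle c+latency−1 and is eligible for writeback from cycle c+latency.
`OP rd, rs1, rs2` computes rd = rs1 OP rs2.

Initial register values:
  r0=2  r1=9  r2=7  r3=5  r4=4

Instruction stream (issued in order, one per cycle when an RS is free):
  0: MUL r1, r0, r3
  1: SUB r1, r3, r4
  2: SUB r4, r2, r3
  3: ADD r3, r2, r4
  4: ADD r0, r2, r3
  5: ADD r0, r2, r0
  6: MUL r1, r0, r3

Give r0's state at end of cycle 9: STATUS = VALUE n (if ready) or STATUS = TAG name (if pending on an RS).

STATUS = TAG Add3

cycle 1: issue MUL r1<-Mul1 // r0:2,r1:Mul1,r2:7,r3:5,r4:4
cycle 2: issue SUB r1<-Add1 // r0:2,r1:Add1,r2:7,r3:5,r4:4
cycle 3: issue SUB r4<-Add2 // r0:2,r1:Add1,r2:7,r3:5,r4:Add2
cycle 4: CDB Add1=1; issue ADD r3<-Add1 // r0:2,r1:1,r2:7,r3:Add1,r4:Add2
cycle 5: CDB Add2=2; issue ADD r0<-Add2 // r0:Add2,r1:1,r2:7,r3:Add1,r4:2
cycle 6: CDB Mul1=10; issue ADD r0<-Add3 // r0:Add3,r1:1,r2:7,r3:Add1,r4:2
cycle 7: CDB Add1=9; issue MUL r1<-Mul1 // r0:Add3,r1:Mul1,r2:7,r3:9,r4:2
cycle 8: - // r0:Add3,r1:Mul1,r2:7,r3:9,r4:2
cycle 9: CDB Add2=16 // r0:Add3,r1:Mul1,r2:7,r3:9,r4:2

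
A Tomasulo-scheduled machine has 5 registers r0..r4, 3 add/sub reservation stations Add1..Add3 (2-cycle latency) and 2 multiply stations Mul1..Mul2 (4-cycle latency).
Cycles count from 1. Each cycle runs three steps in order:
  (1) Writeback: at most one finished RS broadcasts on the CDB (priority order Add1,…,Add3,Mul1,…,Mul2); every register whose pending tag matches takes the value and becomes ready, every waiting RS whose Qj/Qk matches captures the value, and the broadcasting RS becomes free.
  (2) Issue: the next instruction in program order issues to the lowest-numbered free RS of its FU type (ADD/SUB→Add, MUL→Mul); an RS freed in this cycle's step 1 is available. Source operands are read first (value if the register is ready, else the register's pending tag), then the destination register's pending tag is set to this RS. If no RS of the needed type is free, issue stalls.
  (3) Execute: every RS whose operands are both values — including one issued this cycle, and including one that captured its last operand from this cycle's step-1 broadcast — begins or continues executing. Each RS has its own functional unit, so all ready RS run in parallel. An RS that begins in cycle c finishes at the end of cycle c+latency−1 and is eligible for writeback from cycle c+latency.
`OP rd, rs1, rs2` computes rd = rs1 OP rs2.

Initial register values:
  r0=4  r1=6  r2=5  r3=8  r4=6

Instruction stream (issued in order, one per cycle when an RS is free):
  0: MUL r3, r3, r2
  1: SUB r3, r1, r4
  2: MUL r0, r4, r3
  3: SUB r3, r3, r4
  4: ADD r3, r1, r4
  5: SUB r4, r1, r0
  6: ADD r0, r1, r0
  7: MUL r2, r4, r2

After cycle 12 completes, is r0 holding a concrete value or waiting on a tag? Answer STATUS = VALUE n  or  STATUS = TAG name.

c1: issue MUL r3<-Mul1 | r0:4,r1:6,r2:5,r3:Mul1,r4:6
c2: issue SUB r3<-Add1 | r0:4,r1:6,r2:5,r3:Add1,r4:6
c3: issue MUL r0<-Mul2 | r0:Mul2,r1:6,r2:5,r3:Add1,r4:6
c4: CDB Add1=0; issue SUB r3<-Add1 | r0:Mul2,r1:6,r2:5,r3:Add1,r4:6
c5: CDB Mul1=40; issue ADD r3<-Add2 | r0:Mul2,r1:6,r2:5,r3:Add2,r4:6
c6: CDB Add1=-6; issue SUB r4<-Add1 | r0:Mul2,r1:6,r2:5,r3:Add2,r4:Add1
c7: CDB Add2=12; issue ADD r0<-Add2 | r0:Add2,r1:6,r2:5,r3:12,r4:Add1
c8: CDB Mul2=0; issue MUL r2<-Mul1 | r0:Add2,r1:6,r2:Mul1,r3:12,r4:Add1
c9: - | r0:Add2,r1:6,r2:Mul1,r3:12,r4:Add1
c10: CDB Add1=6 | r0:Add2,r1:6,r2:Mul1,r3:12,r4:6
c11: CDB Add2=6 | r0:6,r1:6,r2:Mul1,r3:12,r4:6
c12: - | r0:6,r1:6,r2:Mul1,r3:12,r4:6

STATUS = VALUE 6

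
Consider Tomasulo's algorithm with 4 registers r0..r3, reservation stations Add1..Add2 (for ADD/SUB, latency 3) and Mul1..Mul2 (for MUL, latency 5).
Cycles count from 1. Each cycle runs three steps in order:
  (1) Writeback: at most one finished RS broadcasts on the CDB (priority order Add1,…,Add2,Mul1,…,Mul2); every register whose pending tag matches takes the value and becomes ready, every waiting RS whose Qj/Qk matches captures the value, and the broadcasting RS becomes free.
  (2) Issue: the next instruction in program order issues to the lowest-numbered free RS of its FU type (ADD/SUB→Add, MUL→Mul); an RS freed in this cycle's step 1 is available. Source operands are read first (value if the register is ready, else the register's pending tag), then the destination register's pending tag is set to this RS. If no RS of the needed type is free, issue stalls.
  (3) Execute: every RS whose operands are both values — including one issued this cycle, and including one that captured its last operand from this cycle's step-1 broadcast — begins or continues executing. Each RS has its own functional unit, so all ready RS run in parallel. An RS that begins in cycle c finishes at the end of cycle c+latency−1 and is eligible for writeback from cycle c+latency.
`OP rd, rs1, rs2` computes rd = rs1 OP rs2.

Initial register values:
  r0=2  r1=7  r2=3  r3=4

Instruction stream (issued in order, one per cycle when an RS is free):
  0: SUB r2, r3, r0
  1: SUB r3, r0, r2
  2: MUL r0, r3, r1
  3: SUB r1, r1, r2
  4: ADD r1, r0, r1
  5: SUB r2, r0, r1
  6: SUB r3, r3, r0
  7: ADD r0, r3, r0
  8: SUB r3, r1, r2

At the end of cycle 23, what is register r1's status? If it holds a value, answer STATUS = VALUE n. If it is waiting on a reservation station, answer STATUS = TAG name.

STATUS = VALUE 5

  c1: issue SUB r2<-Add1  regs: r0:2,r1:7,r2:Add1,r3:4
  c2: issue SUB r3<-Add2  regs: r0:2,r1:7,r2:Add1,r3:Add2
  c3: issue MUL r0<-Mul1  regs: r0:Mul1,r1:7,r2:Add1,r3:Add2
  c4: CDB Add1=2; issue SUB r1<-Add1  regs: r0:Mul1,r1:Add1,r2:2,r3:Add2
  c5: stall  regs: r0:Mul1,r1:Add1,r2:2,r3:Add2
  c6: stall  regs: r0:Mul1,r1:Add1,r2:2,r3:Add2
  c7: CDB Add1=5; issue ADD r1<-Add1  regs: r0:Mul1,r1:Add1,r2:2,r3:Add2
  c8: CDB Add2=0; issue SUB r2<-Add2  regs: r0:Mul1,r1:Add1,r2:Add2,r3:0
  c9: stall  regs: r0:Mul1,r1:Add1,r2:Add2,r3:0
  c10: stall  regs: r0:Mul1,r1:Add1,r2:Add2,r3:0
  c11: stall  regs: r0:Mul1,r1:Add1,r2:Add2,r3:0
  c12: stall  regs: r0:Mul1,r1:Add1,r2:Add2,r3:0
  c13: CDB Mul1=0; stall  regs: r0:0,r1:Add1,r2:Add2,r3:0
  c14: stall  regs: r0:0,r1:Add1,r2:Add2,r3:0
  c15: stall  regs: r0:0,r1:Add1,r2:Add2,r3:0
  c16: CDB Add1=5; issue SUB r3<-Add1  regs: r0:0,r1:5,r2:Add2,r3:Add1
  c17: stall  regs: r0:0,r1:5,r2:Add2,r3:Add1
  c18: stall  regs: r0:0,r1:5,r2:Add2,r3:Add1
  c19: CDB Add1=0; issue ADD r0<-Add1  regs: r0:Add1,r1:5,r2:Add2,r3:0
  c20: CDB Add2=-5; issue SUB r3<-Add2  regs: r0:Add1,r1:5,r2:-5,r3:Add2
  c21: -  regs: r0:Add1,r1:5,r2:-5,r3:Add2
  c22: CDB Add1=0  regs: r0:0,r1:5,r2:-5,r3:Add2
  c23: CDB Add2=10  regs: r0:0,r1:5,r2:-5,r3:10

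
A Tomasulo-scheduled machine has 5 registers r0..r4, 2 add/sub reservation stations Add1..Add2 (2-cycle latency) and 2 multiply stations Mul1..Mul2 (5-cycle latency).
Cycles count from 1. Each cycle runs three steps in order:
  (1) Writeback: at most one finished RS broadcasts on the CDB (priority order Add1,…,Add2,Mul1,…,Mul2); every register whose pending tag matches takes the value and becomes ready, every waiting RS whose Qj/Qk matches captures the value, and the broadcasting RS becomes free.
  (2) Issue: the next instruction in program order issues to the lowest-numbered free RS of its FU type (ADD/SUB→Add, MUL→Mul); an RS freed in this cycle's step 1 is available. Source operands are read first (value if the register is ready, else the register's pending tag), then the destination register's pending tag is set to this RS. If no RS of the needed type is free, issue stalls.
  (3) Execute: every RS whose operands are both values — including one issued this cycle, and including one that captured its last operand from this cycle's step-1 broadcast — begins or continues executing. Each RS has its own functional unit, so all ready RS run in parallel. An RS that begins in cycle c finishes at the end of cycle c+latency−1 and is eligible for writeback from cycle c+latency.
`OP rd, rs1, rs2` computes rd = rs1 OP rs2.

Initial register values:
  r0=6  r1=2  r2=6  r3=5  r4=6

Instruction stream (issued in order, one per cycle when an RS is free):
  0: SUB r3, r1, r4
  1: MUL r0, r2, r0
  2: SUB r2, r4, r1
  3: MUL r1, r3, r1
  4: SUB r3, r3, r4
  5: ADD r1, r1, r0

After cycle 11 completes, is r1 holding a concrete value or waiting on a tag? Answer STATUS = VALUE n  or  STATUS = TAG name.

  c1: issue SUB r3<-Add1  regs: r0:6,r1:2,r2:6,r3:Add1,r4:6
  c2: issue MUL r0<-Mul1  regs: r0:Mul1,r1:2,r2:6,r3:Add1,r4:6
  c3: CDB Add1=-4; issue SUB r2<-Add1  regs: r0:Mul1,r1:2,r2:Add1,r3:-4,r4:6
  c4: issue MUL r1<-Mul2  regs: r0:Mul1,r1:Mul2,r2:Add1,r3:-4,r4:6
  c5: CDB Add1=4; issue SUB r3<-Add1  regs: r0:Mul1,r1:Mul2,r2:4,r3:Add1,r4:6
  c6: issue ADD r1<-Add2  regs: r0:Mul1,r1:Add2,r2:4,r3:Add1,r4:6
  c7: CDB Add1=-10  regs: r0:Mul1,r1:Add2,r2:4,r3:-10,r4:6
  c8: CDB Mul1=36  regs: r0:36,r1:Add2,r2:4,r3:-10,r4:6
  c9: CDB Mul2=-8  regs: r0:36,r1:Add2,r2:4,r3:-10,r4:6
  c10: -  regs: r0:36,r1:Add2,r2:4,r3:-10,r4:6
  c11: CDB Add2=28  regs: r0:36,r1:28,r2:4,r3:-10,r4:6

STATUS = VALUE 28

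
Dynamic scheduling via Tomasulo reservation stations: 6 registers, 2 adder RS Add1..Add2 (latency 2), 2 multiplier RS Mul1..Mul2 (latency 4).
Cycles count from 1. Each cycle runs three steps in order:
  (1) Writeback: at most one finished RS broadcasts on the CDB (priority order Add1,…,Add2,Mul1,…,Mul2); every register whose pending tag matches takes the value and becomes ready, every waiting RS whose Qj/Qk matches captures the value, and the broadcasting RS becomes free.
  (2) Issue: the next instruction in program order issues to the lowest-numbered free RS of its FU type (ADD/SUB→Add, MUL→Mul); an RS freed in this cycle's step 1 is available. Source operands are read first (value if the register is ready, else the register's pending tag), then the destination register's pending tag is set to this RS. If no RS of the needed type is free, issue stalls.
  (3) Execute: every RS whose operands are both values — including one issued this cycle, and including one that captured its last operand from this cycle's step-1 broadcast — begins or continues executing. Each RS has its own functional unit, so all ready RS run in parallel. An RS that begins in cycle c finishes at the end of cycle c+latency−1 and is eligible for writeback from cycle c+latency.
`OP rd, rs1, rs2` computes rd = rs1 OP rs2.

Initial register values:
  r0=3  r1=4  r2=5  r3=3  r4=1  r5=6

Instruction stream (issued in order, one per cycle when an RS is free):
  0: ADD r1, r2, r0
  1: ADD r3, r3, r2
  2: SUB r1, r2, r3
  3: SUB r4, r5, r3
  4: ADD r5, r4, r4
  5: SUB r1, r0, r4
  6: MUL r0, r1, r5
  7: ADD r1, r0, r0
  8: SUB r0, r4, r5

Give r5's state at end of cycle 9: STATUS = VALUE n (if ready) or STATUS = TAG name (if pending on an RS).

STATUS = VALUE -4

c1: issue ADD r1<-Add1 | r0:3,r1:Add1,r2:5,r3:3,r4:1,r5:6
c2: issue ADD r3<-Add2 | r0:3,r1:Add1,r2:5,r3:Add2,r4:1,r5:6
c3: CDB Add1=8; issue SUB r1<-Add1 | r0:3,r1:Add1,r2:5,r3:Add2,r4:1,r5:6
c4: CDB Add2=8; issue SUB r4<-Add2 | r0:3,r1:Add1,r2:5,r3:8,r4:Add2,r5:6
c5: stall | r0:3,r1:Add1,r2:5,r3:8,r4:Add2,r5:6
c6: CDB Add1=-3; issue ADD r5<-Add1 | r0:3,r1:-3,r2:5,r3:8,r4:Add2,r5:Add1
c7: CDB Add2=-2; issue SUB r1<-Add2 | r0:3,r1:Add2,r2:5,r3:8,r4:-2,r5:Add1
c8: issue MUL r0<-Mul1 | r0:Mul1,r1:Add2,r2:5,r3:8,r4:-2,r5:Add1
c9: CDB Add1=-4; issue ADD r1<-Add1 | r0:Mul1,r1:Add1,r2:5,r3:8,r4:-2,r5:-4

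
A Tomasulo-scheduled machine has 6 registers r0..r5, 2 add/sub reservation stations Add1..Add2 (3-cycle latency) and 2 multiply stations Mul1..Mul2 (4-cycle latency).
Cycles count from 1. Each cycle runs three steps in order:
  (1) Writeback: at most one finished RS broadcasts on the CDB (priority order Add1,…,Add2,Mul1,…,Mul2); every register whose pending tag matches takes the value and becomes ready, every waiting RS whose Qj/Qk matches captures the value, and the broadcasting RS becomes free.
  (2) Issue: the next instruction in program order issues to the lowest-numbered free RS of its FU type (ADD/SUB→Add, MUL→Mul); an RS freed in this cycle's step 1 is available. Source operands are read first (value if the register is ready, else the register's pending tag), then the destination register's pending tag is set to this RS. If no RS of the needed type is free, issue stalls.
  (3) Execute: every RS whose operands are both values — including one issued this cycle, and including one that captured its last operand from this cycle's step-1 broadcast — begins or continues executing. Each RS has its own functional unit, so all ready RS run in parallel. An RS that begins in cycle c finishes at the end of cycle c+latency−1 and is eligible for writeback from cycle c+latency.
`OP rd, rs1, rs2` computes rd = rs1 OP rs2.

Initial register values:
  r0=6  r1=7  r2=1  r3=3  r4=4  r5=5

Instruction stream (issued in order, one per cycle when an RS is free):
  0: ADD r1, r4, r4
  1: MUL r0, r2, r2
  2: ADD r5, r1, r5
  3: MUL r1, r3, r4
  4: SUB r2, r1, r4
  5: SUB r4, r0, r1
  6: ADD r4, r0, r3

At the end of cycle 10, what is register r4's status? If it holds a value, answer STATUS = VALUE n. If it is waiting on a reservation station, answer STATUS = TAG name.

STATUS = TAG Add2

cycle 1: issue ADD r1<-Add1 // r0:6,r1:Add1,r2:1,r3:3,r4:4,r5:5
cycle 2: issue MUL r0<-Mul1 // r0:Mul1,r1:Add1,r2:1,r3:3,r4:4,r5:5
cycle 3: issue ADD r5<-Add2 // r0:Mul1,r1:Add1,r2:1,r3:3,r4:4,r5:Add2
cycle 4: CDB Add1=8; issue MUL r1<-Mul2 // r0:Mul1,r1:Mul2,r2:1,r3:3,r4:4,r5:Add2
cycle 5: issue SUB r2<-Add1 // r0:Mul1,r1:Mul2,r2:Add1,r3:3,r4:4,r5:Add2
cycle 6: CDB Mul1=1; stall // r0:1,r1:Mul2,r2:Add1,r3:3,r4:4,r5:Add2
cycle 7: CDB Add2=13; issue SUB r4<-Add2 // r0:1,r1:Mul2,r2:Add1,r3:3,r4:Add2,r5:13
cycle 8: CDB Mul2=12; stall // r0:1,r1:12,r2:Add1,r3:3,r4:Add2,r5:13
cycle 9: stall // r0:1,r1:12,r2:Add1,r3:3,r4:Add2,r5:13
cycle 10: stall // r0:1,r1:12,r2:Add1,r3:3,r4:Add2,r5:13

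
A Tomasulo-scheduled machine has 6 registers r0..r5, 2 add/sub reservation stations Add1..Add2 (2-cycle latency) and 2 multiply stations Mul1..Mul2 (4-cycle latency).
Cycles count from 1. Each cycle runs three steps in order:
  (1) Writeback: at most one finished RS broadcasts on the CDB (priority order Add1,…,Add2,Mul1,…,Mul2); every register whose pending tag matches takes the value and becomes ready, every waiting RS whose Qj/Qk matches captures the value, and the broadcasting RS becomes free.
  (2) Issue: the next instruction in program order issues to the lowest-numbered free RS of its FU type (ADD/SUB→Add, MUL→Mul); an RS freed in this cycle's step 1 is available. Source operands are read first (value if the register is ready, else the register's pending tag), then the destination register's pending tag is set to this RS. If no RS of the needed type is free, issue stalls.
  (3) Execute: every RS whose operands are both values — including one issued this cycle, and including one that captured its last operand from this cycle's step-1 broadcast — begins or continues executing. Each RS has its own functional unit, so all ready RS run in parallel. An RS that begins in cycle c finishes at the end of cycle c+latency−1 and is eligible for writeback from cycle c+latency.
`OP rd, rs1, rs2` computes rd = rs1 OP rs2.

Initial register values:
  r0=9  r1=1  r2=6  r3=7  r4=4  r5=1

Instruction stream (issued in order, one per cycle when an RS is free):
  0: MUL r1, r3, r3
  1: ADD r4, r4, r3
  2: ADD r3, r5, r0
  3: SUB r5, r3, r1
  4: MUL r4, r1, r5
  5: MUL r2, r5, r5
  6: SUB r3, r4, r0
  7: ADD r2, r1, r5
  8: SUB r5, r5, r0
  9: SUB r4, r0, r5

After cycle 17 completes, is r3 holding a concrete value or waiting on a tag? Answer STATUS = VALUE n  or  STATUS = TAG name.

STATUS = VALUE -1920

c1: issue MUL r1<-Mul1 | r0:9,r1:Mul1,r2:6,r3:7,r4:4,r5:1
c2: issue ADD r4<-Add1 | r0:9,r1:Mul1,r2:6,r3:7,r4:Add1,r5:1
c3: issue ADD r3<-Add2 | r0:9,r1:Mul1,r2:6,r3:Add2,r4:Add1,r5:1
c4: CDB Add1=11; issue SUB r5<-Add1 | r0:9,r1:Mul1,r2:6,r3:Add2,r4:11,r5:Add1
c5: CDB Add2=10; issue MUL r4<-Mul2 | r0:9,r1:Mul1,r2:6,r3:10,r4:Mul2,r5:Add1
c6: CDB Mul1=49; issue MUL r2<-Mul1 | r0:9,r1:49,r2:Mul1,r3:10,r4:Mul2,r5:Add1
c7: issue SUB r3<-Add2 | r0:9,r1:49,r2:Mul1,r3:Add2,r4:Mul2,r5:Add1
c8: CDB Add1=-39; issue ADD r2<-Add1 | r0:9,r1:49,r2:Add1,r3:Add2,r4:Mul2,r5:-39
c9: stall | r0:9,r1:49,r2:Add1,r3:Add2,r4:Mul2,r5:-39
c10: CDB Add1=10; issue SUB r5<-Add1 | r0:9,r1:49,r2:10,r3:Add2,r4:Mul2,r5:Add1
c11: stall | r0:9,r1:49,r2:10,r3:Add2,r4:Mul2,r5:Add1
c12: CDB Add1=-48; issue SUB r4<-Add1 | r0:9,r1:49,r2:10,r3:Add2,r4:Add1,r5:-48
c13: CDB Mul1=1521 | r0:9,r1:49,r2:10,r3:Add2,r4:Add1,r5:-48
c14: CDB Add1=57 | r0:9,r1:49,r2:10,r3:Add2,r4:57,r5:-48
c15: CDB Mul2=-1911 | r0:9,r1:49,r2:10,r3:Add2,r4:57,r5:-48
c16: - | r0:9,r1:49,r2:10,r3:Add2,r4:57,r5:-48
c17: CDB Add2=-1920 | r0:9,r1:49,r2:10,r3:-1920,r4:57,r5:-48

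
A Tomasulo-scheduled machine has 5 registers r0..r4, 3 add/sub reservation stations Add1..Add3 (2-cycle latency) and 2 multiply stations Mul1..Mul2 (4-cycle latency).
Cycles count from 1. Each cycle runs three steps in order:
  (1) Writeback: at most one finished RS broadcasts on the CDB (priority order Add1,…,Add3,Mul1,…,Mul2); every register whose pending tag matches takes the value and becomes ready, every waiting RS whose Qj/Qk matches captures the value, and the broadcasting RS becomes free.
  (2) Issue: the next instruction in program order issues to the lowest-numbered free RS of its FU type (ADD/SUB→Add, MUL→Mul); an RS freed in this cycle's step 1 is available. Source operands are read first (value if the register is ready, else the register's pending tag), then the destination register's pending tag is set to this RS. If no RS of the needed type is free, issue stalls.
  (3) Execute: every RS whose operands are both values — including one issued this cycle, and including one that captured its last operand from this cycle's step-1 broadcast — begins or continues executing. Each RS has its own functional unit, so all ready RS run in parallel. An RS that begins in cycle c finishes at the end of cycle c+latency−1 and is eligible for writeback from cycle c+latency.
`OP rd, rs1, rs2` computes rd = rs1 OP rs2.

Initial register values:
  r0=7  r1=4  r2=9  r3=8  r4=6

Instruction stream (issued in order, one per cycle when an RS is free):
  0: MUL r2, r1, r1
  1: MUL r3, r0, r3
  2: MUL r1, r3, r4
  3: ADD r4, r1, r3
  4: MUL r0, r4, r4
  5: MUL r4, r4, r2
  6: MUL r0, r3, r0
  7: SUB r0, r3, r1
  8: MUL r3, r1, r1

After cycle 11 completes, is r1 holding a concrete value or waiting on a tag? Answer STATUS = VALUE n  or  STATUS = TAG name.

STATUS = VALUE 336

c1: issue MUL r2<-Mul1 | r0:7,r1:4,r2:Mul1,r3:8,r4:6
c2: issue MUL r3<-Mul2 | r0:7,r1:4,r2:Mul1,r3:Mul2,r4:6
c3: stall | r0:7,r1:4,r2:Mul1,r3:Mul2,r4:6
c4: stall | r0:7,r1:4,r2:Mul1,r3:Mul2,r4:6
c5: CDB Mul1=16; issue MUL r1<-Mul1 | r0:7,r1:Mul1,r2:16,r3:Mul2,r4:6
c6: CDB Mul2=56; issue ADD r4<-Add1 | r0:7,r1:Mul1,r2:16,r3:56,r4:Add1
c7: issue MUL r0<-Mul2 | r0:Mul2,r1:Mul1,r2:16,r3:56,r4:Add1
c8: stall | r0:Mul2,r1:Mul1,r2:16,r3:56,r4:Add1
c9: stall | r0:Mul2,r1:Mul1,r2:16,r3:56,r4:Add1
c10: CDB Mul1=336; issue MUL r4<-Mul1 | r0:Mul2,r1:336,r2:16,r3:56,r4:Mul1
c11: stall | r0:Mul2,r1:336,r2:16,r3:56,r4:Mul1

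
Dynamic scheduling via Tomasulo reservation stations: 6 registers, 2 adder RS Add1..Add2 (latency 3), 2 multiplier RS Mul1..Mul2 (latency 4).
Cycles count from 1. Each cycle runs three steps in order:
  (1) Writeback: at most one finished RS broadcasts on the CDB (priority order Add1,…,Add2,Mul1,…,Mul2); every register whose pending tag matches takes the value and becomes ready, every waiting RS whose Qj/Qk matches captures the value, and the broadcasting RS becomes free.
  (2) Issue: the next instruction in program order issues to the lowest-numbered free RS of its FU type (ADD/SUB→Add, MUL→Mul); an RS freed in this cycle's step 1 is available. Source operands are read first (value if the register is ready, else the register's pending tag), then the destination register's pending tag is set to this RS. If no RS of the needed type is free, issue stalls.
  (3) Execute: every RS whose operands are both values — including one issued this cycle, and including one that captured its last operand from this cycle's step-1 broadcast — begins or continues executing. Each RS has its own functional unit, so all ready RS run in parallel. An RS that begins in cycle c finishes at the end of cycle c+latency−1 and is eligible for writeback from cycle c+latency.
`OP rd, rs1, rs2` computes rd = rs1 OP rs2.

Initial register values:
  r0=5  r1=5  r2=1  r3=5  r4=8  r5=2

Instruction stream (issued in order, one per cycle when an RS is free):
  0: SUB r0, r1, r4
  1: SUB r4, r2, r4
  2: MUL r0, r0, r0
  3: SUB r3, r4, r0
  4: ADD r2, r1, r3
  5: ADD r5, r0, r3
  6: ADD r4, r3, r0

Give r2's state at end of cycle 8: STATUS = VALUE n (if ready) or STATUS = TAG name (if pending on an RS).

cycle 1: issue SUB r0<-Add1 // r0:Add1,r1:5,r2:1,r3:5,r4:8,r5:2
cycle 2: issue SUB r4<-Add2 // r0:Add1,r1:5,r2:1,r3:5,r4:Add2,r5:2
cycle 3: issue MUL r0<-Mul1 // r0:Mul1,r1:5,r2:1,r3:5,r4:Add2,r5:2
cycle 4: CDB Add1=-3; issue SUB r3<-Add1 // r0:Mul1,r1:5,r2:1,r3:Add1,r4:Add2,r5:2
cycle 5: CDB Add2=-7; issue ADD r2<-Add2 // r0:Mul1,r1:5,r2:Add2,r3:Add1,r4:-7,r5:2
cycle 6: stall // r0:Mul1,r1:5,r2:Add2,r3:Add1,r4:-7,r5:2
cycle 7: stall // r0:Mul1,r1:5,r2:Add2,r3:Add1,r4:-7,r5:2
cycle 8: CDB Mul1=9; stall // r0:9,r1:5,r2:Add2,r3:Add1,r4:-7,r5:2

STATUS = TAG Add2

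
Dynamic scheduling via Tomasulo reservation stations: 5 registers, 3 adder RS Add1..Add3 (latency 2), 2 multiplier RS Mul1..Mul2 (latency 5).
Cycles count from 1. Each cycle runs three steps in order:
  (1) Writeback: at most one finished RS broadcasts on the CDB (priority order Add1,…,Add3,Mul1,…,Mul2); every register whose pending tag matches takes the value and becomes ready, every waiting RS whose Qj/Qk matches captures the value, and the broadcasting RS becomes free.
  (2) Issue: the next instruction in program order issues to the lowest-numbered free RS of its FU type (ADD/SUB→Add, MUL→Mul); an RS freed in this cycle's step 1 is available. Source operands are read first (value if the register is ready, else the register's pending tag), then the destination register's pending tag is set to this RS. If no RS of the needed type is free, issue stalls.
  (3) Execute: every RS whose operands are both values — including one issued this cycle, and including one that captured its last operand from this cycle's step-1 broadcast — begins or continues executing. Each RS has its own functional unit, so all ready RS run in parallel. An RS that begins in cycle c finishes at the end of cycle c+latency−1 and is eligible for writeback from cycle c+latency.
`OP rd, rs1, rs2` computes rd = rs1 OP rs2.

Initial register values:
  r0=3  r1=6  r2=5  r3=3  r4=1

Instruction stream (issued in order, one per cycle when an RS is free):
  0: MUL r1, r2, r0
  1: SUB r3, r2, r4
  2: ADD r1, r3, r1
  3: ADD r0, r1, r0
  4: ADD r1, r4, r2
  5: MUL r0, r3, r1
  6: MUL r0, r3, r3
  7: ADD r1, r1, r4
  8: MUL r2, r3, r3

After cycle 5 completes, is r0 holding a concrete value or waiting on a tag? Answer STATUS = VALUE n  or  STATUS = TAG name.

  c1: issue MUL r1<-Mul1  regs: r0:3,r1:Mul1,r2:5,r3:3,r4:1
  c2: issue SUB r3<-Add1  regs: r0:3,r1:Mul1,r2:5,r3:Add1,r4:1
  c3: issue ADD r1<-Add2  regs: r0:3,r1:Add2,r2:5,r3:Add1,r4:1
  c4: CDB Add1=4; issue ADD r0<-Add1  regs: r0:Add1,r1:Add2,r2:5,r3:4,r4:1
  c5: issue ADD r1<-Add3  regs: r0:Add1,r1:Add3,r2:5,r3:4,r4:1

STATUS = TAG Add1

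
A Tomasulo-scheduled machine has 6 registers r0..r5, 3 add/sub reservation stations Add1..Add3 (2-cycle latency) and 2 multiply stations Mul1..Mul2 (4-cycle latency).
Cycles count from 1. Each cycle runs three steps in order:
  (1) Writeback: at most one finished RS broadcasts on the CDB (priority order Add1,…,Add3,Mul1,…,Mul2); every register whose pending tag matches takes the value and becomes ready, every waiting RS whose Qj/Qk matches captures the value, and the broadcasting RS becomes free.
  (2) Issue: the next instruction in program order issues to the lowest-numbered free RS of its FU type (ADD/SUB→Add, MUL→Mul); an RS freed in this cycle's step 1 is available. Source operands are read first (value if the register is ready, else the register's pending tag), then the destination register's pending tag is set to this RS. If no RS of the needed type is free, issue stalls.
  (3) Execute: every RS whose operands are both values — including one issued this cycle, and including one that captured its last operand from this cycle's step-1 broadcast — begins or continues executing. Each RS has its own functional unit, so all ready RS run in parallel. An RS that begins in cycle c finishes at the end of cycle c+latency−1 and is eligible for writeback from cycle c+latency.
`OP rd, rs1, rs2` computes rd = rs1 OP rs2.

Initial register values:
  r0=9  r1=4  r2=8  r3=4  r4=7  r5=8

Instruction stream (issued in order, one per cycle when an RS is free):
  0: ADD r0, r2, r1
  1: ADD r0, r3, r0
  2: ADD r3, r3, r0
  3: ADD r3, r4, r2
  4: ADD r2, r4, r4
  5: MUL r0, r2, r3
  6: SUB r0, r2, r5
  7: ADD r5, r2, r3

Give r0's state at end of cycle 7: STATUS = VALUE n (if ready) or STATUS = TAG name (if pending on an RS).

  c1: issue ADD r0<-Add1  regs: r0:Add1,r1:4,r2:8,r3:4,r4:7,r5:8
  c2: issue ADD r0<-Add2  regs: r0:Add2,r1:4,r2:8,r3:4,r4:7,r5:8
  c3: CDB Add1=12; issue ADD r3<-Add1  regs: r0:Add2,r1:4,r2:8,r3:Add1,r4:7,r5:8
  c4: issue ADD r3<-Add3  regs: r0:Add2,r1:4,r2:8,r3:Add3,r4:7,r5:8
  c5: CDB Add2=16; issue ADD r2<-Add2  regs: r0:16,r1:4,r2:Add2,r3:Add3,r4:7,r5:8
  c6: CDB Add3=15; issue MUL r0<-Mul1  regs: r0:Mul1,r1:4,r2:Add2,r3:15,r4:7,r5:8
  c7: CDB Add1=20; issue SUB r0<-Add1  regs: r0:Add1,r1:4,r2:Add2,r3:15,r4:7,r5:8

STATUS = TAG Add1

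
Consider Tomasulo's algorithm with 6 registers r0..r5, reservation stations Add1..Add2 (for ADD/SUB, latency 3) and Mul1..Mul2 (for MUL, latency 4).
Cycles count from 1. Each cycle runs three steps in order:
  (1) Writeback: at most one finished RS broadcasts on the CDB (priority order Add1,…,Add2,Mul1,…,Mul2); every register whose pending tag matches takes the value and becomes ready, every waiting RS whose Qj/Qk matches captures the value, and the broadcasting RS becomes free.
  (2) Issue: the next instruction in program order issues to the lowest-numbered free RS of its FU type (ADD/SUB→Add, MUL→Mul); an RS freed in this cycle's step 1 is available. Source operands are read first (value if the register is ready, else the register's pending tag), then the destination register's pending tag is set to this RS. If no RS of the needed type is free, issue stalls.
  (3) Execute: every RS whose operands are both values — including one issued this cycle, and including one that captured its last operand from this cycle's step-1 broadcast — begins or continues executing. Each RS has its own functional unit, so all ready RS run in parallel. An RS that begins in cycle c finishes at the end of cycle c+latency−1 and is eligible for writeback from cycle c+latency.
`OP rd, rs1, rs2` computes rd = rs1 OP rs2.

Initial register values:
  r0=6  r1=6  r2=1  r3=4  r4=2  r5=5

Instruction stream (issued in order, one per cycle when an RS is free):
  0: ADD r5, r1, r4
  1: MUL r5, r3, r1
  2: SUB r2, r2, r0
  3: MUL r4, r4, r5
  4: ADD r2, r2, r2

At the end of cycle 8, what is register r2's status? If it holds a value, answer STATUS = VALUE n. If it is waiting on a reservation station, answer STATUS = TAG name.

STATUS = TAG Add1

  c1: issue ADD r5<-Add1  regs: r0:6,r1:6,r2:1,r3:4,r4:2,r5:Add1
  c2: issue MUL r5<-Mul1  regs: r0:6,r1:6,r2:1,r3:4,r4:2,r5:Mul1
  c3: issue SUB r2<-Add2  regs: r0:6,r1:6,r2:Add2,r3:4,r4:2,r5:Mul1
  c4: CDB Add1=8; issue MUL r4<-Mul2  regs: r0:6,r1:6,r2:Add2,r3:4,r4:Mul2,r5:Mul1
  c5: issue ADD r2<-Add1  regs: r0:6,r1:6,r2:Add1,r3:4,r4:Mul2,r5:Mul1
  c6: CDB Add2=-5  regs: r0:6,r1:6,r2:Add1,r3:4,r4:Mul2,r5:Mul1
  c7: CDB Mul1=24  regs: r0:6,r1:6,r2:Add1,r3:4,r4:Mul2,r5:24
  c8: -  regs: r0:6,r1:6,r2:Add1,r3:4,r4:Mul2,r5:24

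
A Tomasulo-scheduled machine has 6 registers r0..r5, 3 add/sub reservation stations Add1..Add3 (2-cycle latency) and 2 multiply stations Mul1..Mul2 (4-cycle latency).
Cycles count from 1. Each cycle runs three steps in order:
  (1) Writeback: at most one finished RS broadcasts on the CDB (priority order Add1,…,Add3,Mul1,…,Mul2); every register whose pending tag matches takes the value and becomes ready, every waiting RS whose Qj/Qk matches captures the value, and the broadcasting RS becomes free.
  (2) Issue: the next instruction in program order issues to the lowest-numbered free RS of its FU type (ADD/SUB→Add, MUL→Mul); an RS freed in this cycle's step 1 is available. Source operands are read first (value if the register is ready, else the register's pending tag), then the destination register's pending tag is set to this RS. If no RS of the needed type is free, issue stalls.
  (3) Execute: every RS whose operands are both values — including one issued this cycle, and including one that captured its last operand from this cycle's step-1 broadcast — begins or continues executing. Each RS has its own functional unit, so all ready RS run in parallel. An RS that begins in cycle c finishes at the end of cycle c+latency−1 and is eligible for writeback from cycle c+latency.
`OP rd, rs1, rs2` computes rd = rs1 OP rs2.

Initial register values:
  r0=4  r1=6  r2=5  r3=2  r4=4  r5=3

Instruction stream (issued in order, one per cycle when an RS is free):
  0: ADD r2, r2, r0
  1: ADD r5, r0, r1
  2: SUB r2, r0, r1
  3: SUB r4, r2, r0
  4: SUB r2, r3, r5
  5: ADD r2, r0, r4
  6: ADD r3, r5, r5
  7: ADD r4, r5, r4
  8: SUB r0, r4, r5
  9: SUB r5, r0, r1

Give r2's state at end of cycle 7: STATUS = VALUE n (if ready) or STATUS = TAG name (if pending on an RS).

c1: issue ADD r2<-Add1 | r0:4,r1:6,r2:Add1,r3:2,r4:4,r5:3
c2: issue ADD r5<-Add2 | r0:4,r1:6,r2:Add1,r3:2,r4:4,r5:Add2
c3: CDB Add1=9; issue SUB r2<-Add1 | r0:4,r1:6,r2:Add1,r3:2,r4:4,r5:Add2
c4: CDB Add2=10; issue SUB r4<-Add2 | r0:4,r1:6,r2:Add1,r3:2,r4:Add2,r5:10
c5: CDB Add1=-2; issue SUB r2<-Add1 | r0:4,r1:6,r2:Add1,r3:2,r4:Add2,r5:10
c6: issue ADD r2<-Add3 | r0:4,r1:6,r2:Add3,r3:2,r4:Add2,r5:10
c7: CDB Add1=-8; issue ADD r3<-Add1 | r0:4,r1:6,r2:Add3,r3:Add1,r4:Add2,r5:10

STATUS = TAG Add3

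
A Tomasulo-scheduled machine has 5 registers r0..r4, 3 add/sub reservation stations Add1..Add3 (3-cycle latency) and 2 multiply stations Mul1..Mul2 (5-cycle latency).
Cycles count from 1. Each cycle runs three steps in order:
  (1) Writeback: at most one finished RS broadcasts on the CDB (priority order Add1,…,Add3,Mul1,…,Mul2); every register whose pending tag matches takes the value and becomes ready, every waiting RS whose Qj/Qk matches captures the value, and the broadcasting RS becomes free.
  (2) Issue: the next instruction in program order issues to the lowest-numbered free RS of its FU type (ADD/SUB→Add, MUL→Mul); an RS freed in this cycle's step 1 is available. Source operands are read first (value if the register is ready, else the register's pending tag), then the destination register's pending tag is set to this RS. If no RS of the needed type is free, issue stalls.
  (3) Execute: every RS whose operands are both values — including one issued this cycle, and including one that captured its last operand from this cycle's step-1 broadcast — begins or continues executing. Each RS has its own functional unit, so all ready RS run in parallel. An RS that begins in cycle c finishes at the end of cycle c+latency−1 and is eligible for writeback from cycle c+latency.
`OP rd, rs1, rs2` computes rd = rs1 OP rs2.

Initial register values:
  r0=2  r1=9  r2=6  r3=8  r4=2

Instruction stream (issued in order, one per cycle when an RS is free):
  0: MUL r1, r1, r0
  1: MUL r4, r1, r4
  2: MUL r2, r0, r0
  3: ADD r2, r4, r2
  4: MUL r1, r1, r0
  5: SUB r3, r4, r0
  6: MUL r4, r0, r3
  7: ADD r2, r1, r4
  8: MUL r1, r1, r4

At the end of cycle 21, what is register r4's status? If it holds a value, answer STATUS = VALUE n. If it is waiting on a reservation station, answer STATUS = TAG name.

STATUS = VALUE 68

  c1: issue MUL r1<-Mul1  regs: r0:2,r1:Mul1,r2:6,r3:8,r4:2
  c2: issue MUL r4<-Mul2  regs: r0:2,r1:Mul1,r2:6,r3:8,r4:Mul2
  c3: stall  regs: r0:2,r1:Mul1,r2:6,r3:8,r4:Mul2
  c4: stall  regs: r0:2,r1:Mul1,r2:6,r3:8,r4:Mul2
  c5: stall  regs: r0:2,r1:Mul1,r2:6,r3:8,r4:Mul2
  c6: CDB Mul1=18; issue MUL r2<-Mul1  regs: r0:2,r1:18,r2:Mul1,r3:8,r4:Mul2
  c7: issue ADD r2<-Add1  regs: r0:2,r1:18,r2:Add1,r3:8,r4:Mul2
  c8: stall  regs: r0:2,r1:18,r2:Add1,r3:8,r4:Mul2
  c9: stall  regs: r0:2,r1:18,r2:Add1,r3:8,r4:Mul2
  c10: stall  regs: r0:2,r1:18,r2:Add1,r3:8,r4:Mul2
  c11: CDB Mul1=4; issue MUL r1<-Mul1  regs: r0:2,r1:Mul1,r2:Add1,r3:8,r4:Mul2
  c12: CDB Mul2=36; issue SUB r3<-Add2  regs: r0:2,r1:Mul1,r2:Add1,r3:Add2,r4:36
  c13: issue MUL r4<-Mul2  regs: r0:2,r1:Mul1,r2:Add1,r3:Add2,r4:Mul2
  c14: issue ADD r2<-Add3  regs: r0:2,r1:Mul1,r2:Add3,r3:Add2,r4:Mul2
  c15: CDB Add1=40; stall  regs: r0:2,r1:Mul1,r2:Add3,r3:Add2,r4:Mul2
  c16: CDB Add2=34; stall  regs: r0:2,r1:Mul1,r2:Add3,r3:34,r4:Mul2
  c17: CDB Mul1=36; issue MUL r1<-Mul1  regs: r0:2,r1:Mul1,r2:Add3,r3:34,r4:Mul2
  c18: -  regs: r0:2,r1:Mul1,r2:Add3,r3:34,r4:Mul2
  c19: -  regs: r0:2,r1:Mul1,r2:Add3,r3:34,r4:Mul2
  c20: -  regs: r0:2,r1:Mul1,r2:Add3,r3:34,r4:Mul2
  c21: CDB Mul2=68  regs: r0:2,r1:Mul1,r2:Add3,r3:34,r4:68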